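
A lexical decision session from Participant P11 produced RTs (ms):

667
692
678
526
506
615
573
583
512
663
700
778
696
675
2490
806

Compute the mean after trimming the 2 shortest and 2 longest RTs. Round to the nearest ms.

Sorted: 506, 512, 526, 573, 583, 615, 663, 667, 675, 678, 692, 696, 700, 778, 806, 2490
Drop lowest 2 (506, 512) and highest 2 (806, 2490)
Remaining (n=12): Σ = 7846, mean = 7846/12 = 653.833

654 ms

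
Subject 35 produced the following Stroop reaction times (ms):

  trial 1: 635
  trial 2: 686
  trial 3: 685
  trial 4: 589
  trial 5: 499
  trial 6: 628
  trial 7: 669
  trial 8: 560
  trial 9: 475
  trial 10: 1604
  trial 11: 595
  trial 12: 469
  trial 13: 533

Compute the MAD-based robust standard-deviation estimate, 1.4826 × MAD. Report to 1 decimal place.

Sorted: 469, 475, 499, 533, 560, 589, 595, 628, 635, 669, 685, 686, 1604 → median = 595
|x − 595| sorted: 0, 6, 33, 35, 40, 62, 74, 90, 91, 96, 120, 126, 1009 → MAD = 74
Robust SD ≈ 1.4826 × 74 = 109.712

109.7 ms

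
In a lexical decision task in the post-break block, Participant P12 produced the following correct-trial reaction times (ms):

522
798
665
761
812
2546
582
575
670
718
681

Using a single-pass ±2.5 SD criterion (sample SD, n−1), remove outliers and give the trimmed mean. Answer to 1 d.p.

678.4 ms

n = 11, ΣRT = 9330, M = 848.182
Σ(x−M)² = 3256091.64; s = √(3256091.64/10) = 570.622
Cutoffs: 848.182 ± 2.5·570.622 → [-578.4, 2274.7]
Outside: 2546 → excluded.
Retained (n=10): Σ = 6784, mean = 6784/10 = 678.400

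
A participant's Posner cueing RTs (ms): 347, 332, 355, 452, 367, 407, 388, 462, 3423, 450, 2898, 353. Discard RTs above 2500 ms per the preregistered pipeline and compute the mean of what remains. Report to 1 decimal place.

391.3 ms

Excluded: 2898, 3423
Retained (n=10): Σ = 3913
Mean = 3913/10 = 391.3000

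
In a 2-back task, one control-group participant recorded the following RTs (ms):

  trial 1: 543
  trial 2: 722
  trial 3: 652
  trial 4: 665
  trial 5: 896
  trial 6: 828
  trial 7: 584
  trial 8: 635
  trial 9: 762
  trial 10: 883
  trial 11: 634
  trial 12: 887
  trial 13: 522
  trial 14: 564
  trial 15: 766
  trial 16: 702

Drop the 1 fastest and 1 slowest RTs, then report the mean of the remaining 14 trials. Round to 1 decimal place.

Sorted: 522, 543, 564, 584, 634, 635, 652, 665, 702, 722, 762, 766, 828, 883, 887, 896
Drop lowest 1 (522) and highest 1 (896)
Remaining (n=14): Σ = 9827, mean = 9827/14 = 701.929

701.9 ms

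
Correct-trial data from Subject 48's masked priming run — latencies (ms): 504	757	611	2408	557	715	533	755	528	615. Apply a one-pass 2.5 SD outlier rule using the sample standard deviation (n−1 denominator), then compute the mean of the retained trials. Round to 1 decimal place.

n = 10, ΣRT = 7983, M = 798.300
Σ(x−M)² = 2958618.10; s = √(2958618.10/9) = 573.354
Cutoffs: 798.300 ± 2.5·573.354 → [-635.1, 2231.7]
Outside: 2408 → excluded.
Retained (n=9): Σ = 5575, mean = 5575/9 = 619.444

619.4 ms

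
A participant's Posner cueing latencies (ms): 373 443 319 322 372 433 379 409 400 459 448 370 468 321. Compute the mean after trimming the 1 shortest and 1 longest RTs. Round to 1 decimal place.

394.1 ms

Sorted: 319, 321, 322, 370, 372, 373, 379, 400, 409, 433, 443, 448, 459, 468
Drop lowest 1 (319) and highest 1 (468)
Remaining (n=12): Σ = 4729, mean = 4729/12 = 394.083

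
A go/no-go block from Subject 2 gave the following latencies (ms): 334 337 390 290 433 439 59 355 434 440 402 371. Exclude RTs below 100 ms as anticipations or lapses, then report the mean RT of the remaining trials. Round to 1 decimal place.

384.1 ms

Excluded: 59
Retained (n=11): Σ = 4225
Mean = 4225/11 = 384.0909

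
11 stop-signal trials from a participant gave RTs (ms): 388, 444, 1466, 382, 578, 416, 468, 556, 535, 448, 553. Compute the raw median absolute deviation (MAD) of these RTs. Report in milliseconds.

Sorted: 382, 388, 416, 444, 448, 468, 535, 553, 556, 578, 1466 → median = 468
|x − 468|: 80, 24, 998, 86, 110, 52, 0, 88, 67, 20, 85
Sorted deviations: 0, 20, 24, 52, 67, 80, 85, 86, 88, 110, 998 → MAD = 80

80 ms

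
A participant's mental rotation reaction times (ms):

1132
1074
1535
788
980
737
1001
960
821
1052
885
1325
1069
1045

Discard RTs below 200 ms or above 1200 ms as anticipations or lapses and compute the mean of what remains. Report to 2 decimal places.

Excluded: 1325, 1535
Retained (n=12): Σ = 11544
Mean = 11544/12 = 962.0000

962.00 ms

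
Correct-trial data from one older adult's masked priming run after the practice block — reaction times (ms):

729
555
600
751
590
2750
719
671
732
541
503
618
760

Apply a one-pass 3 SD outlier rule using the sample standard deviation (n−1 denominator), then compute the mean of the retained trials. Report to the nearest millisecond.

n = 13, ΣRT = 10519, M = 809.154
Σ(x−M)² = 4170817.69; s = √(4170817.69/12) = 589.549
Cutoffs: 809.154 ± 3·589.549 → [-959.5, 2577.8]
Outside: 2750 → excluded.
Retained (n=12): Σ = 7769, mean = 7769/12 = 647.417

647 ms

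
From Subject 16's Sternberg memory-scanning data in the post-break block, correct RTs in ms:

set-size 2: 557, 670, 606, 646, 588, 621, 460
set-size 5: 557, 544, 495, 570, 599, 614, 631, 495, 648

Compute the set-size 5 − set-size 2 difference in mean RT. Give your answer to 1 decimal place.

M(set-size 2) = 4148/7 = 592.571
M(set-size 5) = 5153/9 = 572.556
Difference = 572.556 − 592.571 = -20.016 ms

-20.0 ms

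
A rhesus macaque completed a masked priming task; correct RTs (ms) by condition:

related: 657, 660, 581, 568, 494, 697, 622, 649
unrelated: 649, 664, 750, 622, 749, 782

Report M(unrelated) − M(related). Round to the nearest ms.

87 ms

M(related) = 4928/8 = 616.000
M(unrelated) = 4216/6 = 702.667
Difference = 702.667 − 616.000 = 86.667 ms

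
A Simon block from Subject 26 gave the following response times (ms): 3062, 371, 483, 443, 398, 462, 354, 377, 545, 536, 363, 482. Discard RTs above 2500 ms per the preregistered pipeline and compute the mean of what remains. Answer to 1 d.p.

Excluded: 3062
Retained (n=11): Σ = 4814
Mean = 4814/11 = 437.6364

437.6 ms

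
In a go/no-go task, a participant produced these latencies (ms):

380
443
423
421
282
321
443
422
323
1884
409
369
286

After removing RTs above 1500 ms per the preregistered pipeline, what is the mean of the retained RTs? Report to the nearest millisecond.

Excluded: 1884
Retained (n=12): Σ = 4522
Mean = 4522/12 = 376.8333

377 ms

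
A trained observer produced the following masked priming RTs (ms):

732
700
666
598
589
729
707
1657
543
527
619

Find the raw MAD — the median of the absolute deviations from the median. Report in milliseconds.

Sorted: 527, 543, 589, 598, 619, 666, 700, 707, 729, 732, 1657 → median = 666
|x − 666|: 66, 34, 0, 68, 77, 63, 41, 991, 123, 139, 47
Sorted deviations: 0, 34, 41, 47, 63, 66, 68, 77, 123, 139, 991 → MAD = 66

66 ms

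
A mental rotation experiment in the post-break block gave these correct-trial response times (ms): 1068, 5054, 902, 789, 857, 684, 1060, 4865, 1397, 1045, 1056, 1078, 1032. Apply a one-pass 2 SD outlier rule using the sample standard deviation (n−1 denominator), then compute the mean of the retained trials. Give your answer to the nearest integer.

n = 13, ΣRT = 20887, M = 1606.692
Σ(x−M)² = 26940690.77; s = √(26940690.77/12) = 1498.352
Cutoffs: 1606.692 ± 2·1498.352 → [-1390.0, 4603.4]
Outside: 4865, 5054 → excluded.
Retained (n=11): Σ = 10968, mean = 10968/11 = 997.091

997 ms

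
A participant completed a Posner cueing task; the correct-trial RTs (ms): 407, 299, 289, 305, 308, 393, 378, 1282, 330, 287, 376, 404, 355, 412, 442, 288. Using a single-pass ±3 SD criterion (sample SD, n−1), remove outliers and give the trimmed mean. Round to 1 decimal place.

n = 16, ΣRT = 6555, M = 409.688
Σ(x−M)² = 851753.44; s = √(851753.44/15) = 238.293
Cutoffs: 409.688 ± 3·238.293 → [-305.2, 1124.6]
Outside: 1282 → excluded.
Retained (n=15): Σ = 5273, mean = 5273/15 = 351.533

351.5 ms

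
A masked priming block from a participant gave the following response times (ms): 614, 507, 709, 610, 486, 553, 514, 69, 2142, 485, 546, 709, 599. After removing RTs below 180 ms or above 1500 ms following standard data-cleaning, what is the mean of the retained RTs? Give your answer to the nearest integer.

576 ms

Excluded: 69, 2142
Retained (n=11): Σ = 6332
Mean = 6332/11 = 575.6364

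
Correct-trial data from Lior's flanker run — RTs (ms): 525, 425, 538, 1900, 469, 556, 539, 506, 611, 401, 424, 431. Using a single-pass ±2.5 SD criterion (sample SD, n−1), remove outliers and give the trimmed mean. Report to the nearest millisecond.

493 ms

n = 12, ΣRT = 7325, M = 610.417
Σ(x−M)² = 1859704.92; s = √(1859704.92/11) = 411.174
Cutoffs: 610.417 ± 2.5·411.174 → [-417.5, 1638.4]
Outside: 1900 → excluded.
Retained (n=11): Σ = 5425, mean = 5425/11 = 493.182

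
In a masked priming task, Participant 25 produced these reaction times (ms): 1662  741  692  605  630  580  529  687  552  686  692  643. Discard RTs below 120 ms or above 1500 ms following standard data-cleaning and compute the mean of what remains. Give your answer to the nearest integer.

640 ms

Excluded: 1662
Retained (n=11): Σ = 7037
Mean = 7037/11 = 639.7273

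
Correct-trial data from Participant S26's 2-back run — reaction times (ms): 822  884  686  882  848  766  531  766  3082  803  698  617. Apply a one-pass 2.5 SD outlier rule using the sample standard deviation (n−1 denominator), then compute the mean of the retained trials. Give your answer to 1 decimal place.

n = 12, ΣRT = 11385, M = 948.750
Σ(x−M)² = 5090144.25; s = √(5090144.25/11) = 680.250
Cutoffs: 948.750 ± 2.5·680.250 → [-751.9, 2649.4]
Outside: 3082 → excluded.
Retained (n=11): Σ = 8303, mean = 8303/11 = 754.818

754.8 ms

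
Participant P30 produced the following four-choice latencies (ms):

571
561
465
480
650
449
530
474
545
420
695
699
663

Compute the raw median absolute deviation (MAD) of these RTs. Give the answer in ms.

Sorted: 420, 449, 465, 474, 480, 530, 545, 561, 571, 650, 663, 695, 699 → median = 545
|x − 545|: 26, 16, 80, 65, 105, 96, 15, 71, 0, 125, 150, 154, 118
Sorted deviations: 0, 15, 16, 26, 65, 71, 80, 96, 105, 118, 125, 150, 154 → MAD = 80

80 ms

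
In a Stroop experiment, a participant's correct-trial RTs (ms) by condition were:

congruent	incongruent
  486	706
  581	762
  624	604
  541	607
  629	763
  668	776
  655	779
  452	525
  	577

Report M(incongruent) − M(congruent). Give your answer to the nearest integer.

98 ms

M(congruent) = 4636/8 = 579.500
M(incongruent) = 6099/9 = 677.667
Difference = 677.667 − 579.500 = 98.167 ms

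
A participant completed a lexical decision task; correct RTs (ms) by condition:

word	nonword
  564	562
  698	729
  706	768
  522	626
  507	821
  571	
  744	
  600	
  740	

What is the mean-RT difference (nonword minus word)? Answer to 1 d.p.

M(word) = 5652/9 = 628.000
M(nonword) = 3506/5 = 701.200
Difference = 701.200 − 628.000 = 73.200 ms

73.2 ms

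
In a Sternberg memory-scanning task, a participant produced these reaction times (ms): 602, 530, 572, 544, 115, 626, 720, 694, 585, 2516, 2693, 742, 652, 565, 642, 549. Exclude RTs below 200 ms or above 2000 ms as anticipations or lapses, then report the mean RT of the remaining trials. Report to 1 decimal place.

617.2 ms

Excluded: 115, 2516, 2693
Retained (n=13): Σ = 8023
Mean = 8023/13 = 617.1538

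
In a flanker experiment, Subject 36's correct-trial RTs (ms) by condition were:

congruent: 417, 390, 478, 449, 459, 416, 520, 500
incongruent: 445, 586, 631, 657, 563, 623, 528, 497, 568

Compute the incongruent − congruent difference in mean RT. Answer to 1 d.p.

112.8 ms

M(congruent) = 3629/8 = 453.625
M(incongruent) = 5098/9 = 566.444
Difference = 566.444 − 453.625 = 112.819 ms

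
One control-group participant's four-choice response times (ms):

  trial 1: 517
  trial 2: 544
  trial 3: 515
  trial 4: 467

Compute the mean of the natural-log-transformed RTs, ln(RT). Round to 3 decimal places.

6.234

ln(RT): 6.2480, 6.2989, 6.2442, 6.1463
Σ ln(RT) = 24.9375
Mean = 24.9375/4 = 6.23437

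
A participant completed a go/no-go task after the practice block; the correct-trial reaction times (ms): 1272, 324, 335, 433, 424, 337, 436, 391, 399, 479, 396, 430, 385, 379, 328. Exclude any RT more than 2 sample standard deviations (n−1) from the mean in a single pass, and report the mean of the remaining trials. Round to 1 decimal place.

391.1 ms

n = 15, ΣRT = 6748, M = 449.867
Σ(x−M)² = 753103.73; s = √(753103.73/14) = 231.933
Cutoffs: 449.867 ± 2·231.933 → [-14.0, 913.7]
Outside: 1272 → excluded.
Retained (n=14): Σ = 5476, mean = 5476/14 = 391.143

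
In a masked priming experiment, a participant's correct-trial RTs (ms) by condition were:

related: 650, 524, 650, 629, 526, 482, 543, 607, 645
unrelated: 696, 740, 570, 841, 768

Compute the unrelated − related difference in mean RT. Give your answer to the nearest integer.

M(related) = 5256/9 = 584.000
M(unrelated) = 3615/5 = 723.000
Difference = 723.000 − 584.000 = 139.000 ms

139 ms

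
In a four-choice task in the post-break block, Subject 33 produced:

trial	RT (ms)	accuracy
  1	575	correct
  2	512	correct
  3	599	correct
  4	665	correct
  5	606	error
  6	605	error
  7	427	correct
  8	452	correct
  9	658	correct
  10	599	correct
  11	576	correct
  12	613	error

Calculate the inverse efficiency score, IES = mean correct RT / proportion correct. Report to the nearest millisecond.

Correct trials (n=9): 575, 512, 599, 665, 427, 452, 658, 599, 576
Mean correct RT = 5063/9 = 562.5556 ms
Proportion correct = 9/12
IES = 562.5556 / (9/12) = 750.074 ms

750 ms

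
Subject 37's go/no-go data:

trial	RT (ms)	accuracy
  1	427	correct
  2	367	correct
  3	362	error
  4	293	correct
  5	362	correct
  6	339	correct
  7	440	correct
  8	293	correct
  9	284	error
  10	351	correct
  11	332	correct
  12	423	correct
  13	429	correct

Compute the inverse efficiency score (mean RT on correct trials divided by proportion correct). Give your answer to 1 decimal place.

435.8 ms

Correct trials (n=11): 427, 367, 293, 362, 339, 440, 293, 351, 332, 423, 429
Mean correct RT = 4056/11 = 368.7273 ms
Proportion correct = 11/13
IES = 368.7273 / (11/13) = 435.769 ms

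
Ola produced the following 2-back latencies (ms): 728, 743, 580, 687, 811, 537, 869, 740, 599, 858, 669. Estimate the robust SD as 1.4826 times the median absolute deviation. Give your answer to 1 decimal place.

Sorted: 537, 580, 599, 669, 687, 728, 740, 743, 811, 858, 869 → median = 728
|x − 728| sorted: 0, 12, 15, 41, 59, 83, 129, 130, 141, 148, 191 → MAD = 83
Robust SD ≈ 1.4826 × 83 = 123.056

123.1 ms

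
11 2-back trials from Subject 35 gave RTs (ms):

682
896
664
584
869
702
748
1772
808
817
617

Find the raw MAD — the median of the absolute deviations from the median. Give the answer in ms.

Sorted: 584, 617, 664, 682, 702, 748, 808, 817, 869, 896, 1772 → median = 748
|x − 748|: 66, 148, 84, 164, 121, 46, 0, 1024, 60, 69, 131
Sorted deviations: 0, 46, 60, 66, 69, 84, 121, 131, 148, 164, 1024 → MAD = 84

84 ms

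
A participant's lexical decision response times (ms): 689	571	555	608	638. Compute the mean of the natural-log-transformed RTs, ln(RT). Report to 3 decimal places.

6.414

ln(RT): 6.5352, 6.3474, 6.3190, 6.4102, 6.4583
Σ ln(RT) = 32.0701
Mean = 32.0701/5 = 6.41402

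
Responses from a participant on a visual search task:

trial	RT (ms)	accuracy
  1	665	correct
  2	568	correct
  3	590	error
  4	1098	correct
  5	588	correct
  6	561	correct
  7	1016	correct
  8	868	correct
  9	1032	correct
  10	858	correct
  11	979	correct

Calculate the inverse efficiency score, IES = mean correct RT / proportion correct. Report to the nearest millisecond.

Correct trials (n=10): 665, 568, 1098, 588, 561, 1016, 868, 1032, 858, 979
Mean correct RT = 8233/10 = 823.3000 ms
Proportion correct = 10/11
IES = 823.3000 / (10/11) = 905.630 ms

906 ms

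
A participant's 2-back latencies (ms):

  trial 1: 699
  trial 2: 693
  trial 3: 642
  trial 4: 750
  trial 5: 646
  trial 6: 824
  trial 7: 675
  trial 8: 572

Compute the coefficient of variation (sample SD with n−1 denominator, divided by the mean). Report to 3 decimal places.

0.110

n = 8, Σ = 5501, M = 687.6250
Σ(x−M)² = 39989.875; s = √(39989.875/7) = 75.5833
CV = 75.5833 / 687.6250 = 0.10992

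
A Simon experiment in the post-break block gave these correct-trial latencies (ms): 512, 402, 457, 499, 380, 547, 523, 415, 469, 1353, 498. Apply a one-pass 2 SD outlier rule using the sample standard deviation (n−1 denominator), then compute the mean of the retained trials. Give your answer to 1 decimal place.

470.2 ms

n = 11, ΣRT = 6055, M = 550.455
Σ(x−M)² = 736532.73; s = √(736532.73/10) = 271.391
Cutoffs: 550.455 ± 2·271.391 → [7.7, 1093.2]
Outside: 1353 → excluded.
Retained (n=10): Σ = 4702, mean = 4702/10 = 470.200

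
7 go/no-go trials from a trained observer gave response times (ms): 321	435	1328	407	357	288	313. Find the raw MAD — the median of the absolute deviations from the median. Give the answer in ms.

50 ms

Sorted: 288, 313, 321, 357, 407, 435, 1328 → median = 357
|x − 357|: 36, 78, 971, 50, 0, 69, 44
Sorted deviations: 0, 36, 44, 50, 69, 78, 971 → MAD = 50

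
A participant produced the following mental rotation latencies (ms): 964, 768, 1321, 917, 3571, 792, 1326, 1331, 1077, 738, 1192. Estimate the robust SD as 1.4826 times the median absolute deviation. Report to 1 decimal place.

369.2 ms

Sorted: 738, 768, 792, 917, 964, 1077, 1192, 1321, 1326, 1331, 3571 → median = 1077
|x − 1077| sorted: 0, 113, 115, 160, 244, 249, 254, 285, 309, 339, 2494 → MAD = 249
Robust SD ≈ 1.4826 × 249 = 369.167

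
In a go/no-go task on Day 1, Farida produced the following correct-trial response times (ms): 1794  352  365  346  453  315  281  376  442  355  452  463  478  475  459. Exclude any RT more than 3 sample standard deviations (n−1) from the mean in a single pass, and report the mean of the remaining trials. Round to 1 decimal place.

n = 15, ΣRT = 7406, M = 493.733
Σ(x−M)² = 1868314.93; s = √(1868314.93/14) = 365.310
Cutoffs: 493.733 ± 3·365.310 → [-602.2, 1589.7]
Outside: 1794 → excluded.
Retained (n=14): Σ = 5612, mean = 5612/14 = 400.857

400.9 ms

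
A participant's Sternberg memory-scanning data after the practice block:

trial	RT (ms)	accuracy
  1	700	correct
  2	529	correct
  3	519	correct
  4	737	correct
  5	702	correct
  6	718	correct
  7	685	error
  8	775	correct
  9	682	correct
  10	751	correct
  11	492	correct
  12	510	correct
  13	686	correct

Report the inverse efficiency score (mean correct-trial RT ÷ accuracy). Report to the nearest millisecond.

Correct trials (n=12): 700, 529, 519, 737, 702, 718, 775, 682, 751, 492, 510, 686
Mean correct RT = 7801/12 = 650.0833 ms
Proportion correct = 12/13
IES = 650.0833 / (12/13) = 704.257 ms

704 ms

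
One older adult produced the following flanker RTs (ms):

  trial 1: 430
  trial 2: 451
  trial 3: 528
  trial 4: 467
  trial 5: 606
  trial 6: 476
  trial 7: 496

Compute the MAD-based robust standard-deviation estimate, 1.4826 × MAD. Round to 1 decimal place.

Sorted: 430, 451, 467, 476, 496, 528, 606 → median = 476
|x − 476| sorted: 0, 9, 20, 25, 46, 52, 130 → MAD = 25
Robust SD ≈ 1.4826 × 25 = 37.065

37.1 ms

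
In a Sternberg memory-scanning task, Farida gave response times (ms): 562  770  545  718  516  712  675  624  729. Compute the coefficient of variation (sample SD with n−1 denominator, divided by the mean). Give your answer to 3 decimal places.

n = 9, Σ = 5851, M = 650.1111
Σ(x−M)² = 67134.889; s = √(67134.889/8) = 91.6071
CV = 91.6071 / 650.1111 = 0.14091

0.141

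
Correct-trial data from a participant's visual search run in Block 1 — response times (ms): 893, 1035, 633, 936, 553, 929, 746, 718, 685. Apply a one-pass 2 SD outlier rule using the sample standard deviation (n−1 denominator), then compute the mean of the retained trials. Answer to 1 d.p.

n = 9, ΣRT = 7128, M = 792.000
Σ(x−M)² = 210198.00; s = √(210198.00/8) = 162.095
Cutoffs: 792.000 ± 2·162.095 → [467.8, 1116.2]
No RTs fall outside the cutoffs; all 9 retained. Mean = 7128/9 = 792.000

792.0 ms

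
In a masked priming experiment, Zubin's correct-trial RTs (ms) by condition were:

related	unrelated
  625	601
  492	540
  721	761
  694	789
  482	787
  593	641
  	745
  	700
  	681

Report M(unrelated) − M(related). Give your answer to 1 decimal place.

92.7 ms

M(related) = 3607/6 = 601.167
M(unrelated) = 6245/9 = 693.889
Difference = 693.889 − 601.167 = 92.722 ms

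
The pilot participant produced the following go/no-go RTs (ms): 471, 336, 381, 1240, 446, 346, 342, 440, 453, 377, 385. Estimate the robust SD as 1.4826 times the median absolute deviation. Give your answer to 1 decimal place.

Sorted: 336, 342, 346, 377, 381, 385, 440, 446, 453, 471, 1240 → median = 385
|x − 385| sorted: 0, 4, 8, 39, 43, 49, 55, 61, 68, 86, 855 → MAD = 49
Robust SD ≈ 1.4826 × 49 = 72.647

72.6 ms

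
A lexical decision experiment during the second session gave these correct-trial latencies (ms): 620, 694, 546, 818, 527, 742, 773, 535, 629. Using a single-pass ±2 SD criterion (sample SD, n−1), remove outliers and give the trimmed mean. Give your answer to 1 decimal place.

n = 9, ΣRT = 5884, M = 653.778
Σ(x−M)² = 94135.56; s = √(94135.56/8) = 108.476
Cutoffs: 653.778 ± 2·108.476 → [436.8, 870.7]
No RTs fall outside the cutoffs; all 9 retained. Mean = 5884/9 = 653.778

653.8 ms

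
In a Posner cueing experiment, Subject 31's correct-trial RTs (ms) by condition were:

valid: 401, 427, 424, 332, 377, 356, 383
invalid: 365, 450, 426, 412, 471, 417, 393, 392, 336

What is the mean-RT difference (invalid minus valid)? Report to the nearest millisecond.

M(valid) = 2700/7 = 385.714
M(invalid) = 3662/9 = 406.889
Difference = 406.889 − 385.714 = 21.175 ms

21 ms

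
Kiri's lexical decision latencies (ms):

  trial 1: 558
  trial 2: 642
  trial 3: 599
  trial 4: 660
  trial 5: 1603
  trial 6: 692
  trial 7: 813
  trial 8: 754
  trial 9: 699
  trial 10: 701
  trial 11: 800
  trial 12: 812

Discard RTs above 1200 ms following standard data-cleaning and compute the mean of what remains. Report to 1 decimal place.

Excluded: 1603
Retained (n=11): Σ = 7730
Mean = 7730/11 = 702.7273

702.7 ms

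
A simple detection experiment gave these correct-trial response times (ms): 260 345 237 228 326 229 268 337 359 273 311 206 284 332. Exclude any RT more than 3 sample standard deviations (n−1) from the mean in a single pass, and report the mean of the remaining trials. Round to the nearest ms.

n = 14, ΣRT = 3995, M = 285.357
Σ(x−M)² = 32333.21; s = √(32333.21/13) = 49.872
Cutoffs: 285.357 ± 3·49.872 → [135.7, 435.0]
No RTs fall outside the cutoffs; all 14 retained. Mean = 3995/14 = 285.357

285 ms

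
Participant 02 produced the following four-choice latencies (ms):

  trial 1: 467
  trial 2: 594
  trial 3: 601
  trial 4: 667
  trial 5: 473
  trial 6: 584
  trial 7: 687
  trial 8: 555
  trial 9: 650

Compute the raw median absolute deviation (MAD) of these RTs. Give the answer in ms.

Sorted: 467, 473, 555, 584, 594, 601, 650, 667, 687 → median = 594
|x − 594|: 127, 0, 7, 73, 121, 10, 93, 39, 56
Sorted deviations: 0, 7, 10, 39, 56, 73, 93, 121, 127 → MAD = 56

56 ms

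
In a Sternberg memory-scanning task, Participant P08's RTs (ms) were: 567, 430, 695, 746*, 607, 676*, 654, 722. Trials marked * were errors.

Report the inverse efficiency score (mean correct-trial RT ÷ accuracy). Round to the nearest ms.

Correct trials (n=6): 567, 430, 695, 607, 654, 722
Mean correct RT = 3675/6 = 612.5000 ms
Proportion correct = 6/8
IES = 612.5000 / (6/8) = 816.667 ms

817 ms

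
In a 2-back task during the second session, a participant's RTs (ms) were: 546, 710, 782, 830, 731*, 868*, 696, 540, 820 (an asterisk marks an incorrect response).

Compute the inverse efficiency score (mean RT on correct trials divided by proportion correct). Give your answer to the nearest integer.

Correct trials (n=7): 546, 710, 782, 830, 696, 540, 820
Mean correct RT = 4924/7 = 703.4286 ms
Proportion correct = 7/9
IES = 703.4286 / (7/9) = 904.408 ms

904 ms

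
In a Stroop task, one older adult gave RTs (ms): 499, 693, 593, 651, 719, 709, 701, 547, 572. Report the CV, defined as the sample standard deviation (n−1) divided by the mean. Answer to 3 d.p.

0.128

n = 9, Σ = 5684, M = 631.5556
Σ(x−M)² = 52374.222; s = √(52374.222/8) = 80.9122
CV = 80.9122 / 631.5556 = 0.12812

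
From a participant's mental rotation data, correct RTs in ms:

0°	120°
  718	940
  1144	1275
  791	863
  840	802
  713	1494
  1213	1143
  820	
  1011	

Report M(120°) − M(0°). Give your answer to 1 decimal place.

M(0°) = 7250/8 = 906.250
M(120°) = 6517/6 = 1086.167
Difference = 1086.167 − 906.250 = 179.917 ms

179.9 ms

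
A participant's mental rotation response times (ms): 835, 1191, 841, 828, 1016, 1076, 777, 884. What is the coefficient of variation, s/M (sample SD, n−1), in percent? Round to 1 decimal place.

15.7%

n = 8, Σ = 7448, M = 931.0000
Σ(x−M)² = 149700.000; s = √(149700.000/7) = 146.2386
CV = 146.2386 / 931.0000 = 0.15708 = 15.708%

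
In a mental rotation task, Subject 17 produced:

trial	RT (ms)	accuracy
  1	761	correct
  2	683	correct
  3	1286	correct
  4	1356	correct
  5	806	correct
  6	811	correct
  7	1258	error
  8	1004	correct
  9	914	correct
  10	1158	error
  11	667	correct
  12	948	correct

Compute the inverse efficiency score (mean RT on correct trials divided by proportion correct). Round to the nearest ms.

Correct trials (n=10): 761, 683, 1286, 1356, 806, 811, 1004, 914, 667, 948
Mean correct RT = 9236/10 = 923.6000 ms
Proportion correct = 10/12
IES = 923.6000 / (10/12) = 1108.320 ms

1108 ms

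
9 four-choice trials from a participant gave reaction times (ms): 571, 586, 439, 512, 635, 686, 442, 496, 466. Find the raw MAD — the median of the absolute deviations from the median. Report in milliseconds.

Sorted: 439, 442, 466, 496, 512, 571, 586, 635, 686 → median = 512
|x − 512|: 59, 74, 73, 0, 123, 174, 70, 16, 46
Sorted deviations: 0, 16, 46, 59, 70, 73, 74, 123, 174 → MAD = 70

70 ms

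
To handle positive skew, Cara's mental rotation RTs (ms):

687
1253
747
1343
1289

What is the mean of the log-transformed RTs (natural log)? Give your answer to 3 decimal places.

ln(RT): 6.5323, 7.1333, 6.6161, 7.2027, 7.1616
Σ ln(RT) = 34.6460
Mean = 34.6460/5 = 6.92920

6.929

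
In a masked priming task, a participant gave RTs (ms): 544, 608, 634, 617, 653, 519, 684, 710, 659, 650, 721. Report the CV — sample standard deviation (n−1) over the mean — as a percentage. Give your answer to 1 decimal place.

n = 11, Σ = 6999, M = 636.2727
Σ(x−M)² = 39320.182; s = √(39320.182/10) = 62.7058
CV = 62.7058 / 636.2727 = 0.09855 = 9.855%

9.9%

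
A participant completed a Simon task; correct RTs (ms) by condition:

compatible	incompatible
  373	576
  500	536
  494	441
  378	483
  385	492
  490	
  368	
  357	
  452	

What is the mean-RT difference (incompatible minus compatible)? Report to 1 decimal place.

83.7 ms

M(compatible) = 3797/9 = 421.889
M(incompatible) = 2528/5 = 505.600
Difference = 505.600 − 421.889 = 83.711 ms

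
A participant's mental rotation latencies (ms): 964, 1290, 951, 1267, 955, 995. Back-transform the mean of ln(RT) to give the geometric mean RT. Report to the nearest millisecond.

1061 ms

ln(RT): 6.8711, 7.1624, 6.8575, 7.1444, 6.8617, 6.9027
Mean ln(RT) = 41.7999/6 = 6.96664
Geometric mean = exp(6.96664) = 1060.66 ms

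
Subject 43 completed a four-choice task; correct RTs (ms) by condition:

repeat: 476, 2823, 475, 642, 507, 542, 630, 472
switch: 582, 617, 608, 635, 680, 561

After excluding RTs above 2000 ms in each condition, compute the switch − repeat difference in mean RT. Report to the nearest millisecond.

repeat: exclude 2823
M(repeat) = 3744/7 = 534.857
M(switch) = 3683/6 = 613.833
Difference = 613.833 − 534.857 = 78.976 ms

79 ms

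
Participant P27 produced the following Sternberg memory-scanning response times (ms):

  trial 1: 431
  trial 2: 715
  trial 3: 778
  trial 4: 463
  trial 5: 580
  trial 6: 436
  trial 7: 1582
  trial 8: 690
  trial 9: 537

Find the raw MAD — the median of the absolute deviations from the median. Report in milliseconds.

Sorted: 431, 436, 463, 537, 580, 690, 715, 778, 1582 → median = 580
|x − 580|: 149, 135, 198, 117, 0, 144, 1002, 110, 43
Sorted deviations: 0, 43, 110, 117, 135, 144, 149, 198, 1002 → MAD = 135

135 ms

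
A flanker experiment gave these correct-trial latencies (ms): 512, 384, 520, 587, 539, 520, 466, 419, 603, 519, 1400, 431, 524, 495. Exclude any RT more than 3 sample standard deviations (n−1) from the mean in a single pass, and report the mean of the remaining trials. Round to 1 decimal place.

n = 14, ΣRT = 7919, M = 565.643
Σ(x−M)² = 797213.21; s = √(797213.21/13) = 247.637
Cutoffs: 565.643 ± 3·247.637 → [-177.3, 1308.6]
Outside: 1400 → excluded.
Retained (n=13): Σ = 6519, mean = 6519/13 = 501.462

501.5 ms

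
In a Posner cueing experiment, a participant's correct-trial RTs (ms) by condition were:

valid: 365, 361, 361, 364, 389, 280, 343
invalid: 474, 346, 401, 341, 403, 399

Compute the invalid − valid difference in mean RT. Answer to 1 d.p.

42.1 ms

M(valid) = 2463/7 = 351.857
M(invalid) = 2364/6 = 394.000
Difference = 394.000 − 351.857 = 42.143 ms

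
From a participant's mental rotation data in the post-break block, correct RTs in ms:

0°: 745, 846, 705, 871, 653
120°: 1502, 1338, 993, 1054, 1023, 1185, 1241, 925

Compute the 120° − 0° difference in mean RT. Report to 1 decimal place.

M(0°) = 3820/5 = 764.000
M(120°) = 9261/8 = 1157.625
Difference = 1157.625 − 764.000 = 393.625 ms

393.6 ms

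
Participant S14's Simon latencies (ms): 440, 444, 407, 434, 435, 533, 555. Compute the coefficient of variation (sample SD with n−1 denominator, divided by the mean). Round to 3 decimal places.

n = 7, Σ = 3248, M = 464.0000
Σ(x−M)² = 19008.000; s = √(19008.000/6) = 56.2850
CV = 56.2850 / 464.0000 = 0.12130

0.121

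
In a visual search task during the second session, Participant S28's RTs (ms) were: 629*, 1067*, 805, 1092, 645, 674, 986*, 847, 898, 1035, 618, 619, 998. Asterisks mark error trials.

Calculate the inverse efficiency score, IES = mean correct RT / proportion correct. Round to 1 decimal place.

1070.0 ms

Correct trials (n=10): 805, 1092, 645, 674, 847, 898, 1035, 618, 619, 998
Mean correct RT = 8231/10 = 823.1000 ms
Proportion correct = 10/13
IES = 823.1000 / (10/13) = 1070.030 ms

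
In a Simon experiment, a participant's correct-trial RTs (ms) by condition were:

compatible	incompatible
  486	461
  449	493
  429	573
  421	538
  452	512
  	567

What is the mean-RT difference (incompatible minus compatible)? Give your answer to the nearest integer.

M(compatible) = 2237/5 = 447.400
M(incompatible) = 3144/6 = 524.000
Difference = 524.000 − 447.400 = 76.600 ms

77 ms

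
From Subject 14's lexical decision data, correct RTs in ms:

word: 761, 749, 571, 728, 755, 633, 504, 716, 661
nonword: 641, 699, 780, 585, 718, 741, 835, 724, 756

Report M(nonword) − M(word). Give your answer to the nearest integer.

45 ms

M(word) = 6078/9 = 675.333
M(nonword) = 6479/9 = 719.889
Difference = 719.889 − 675.333 = 44.556 ms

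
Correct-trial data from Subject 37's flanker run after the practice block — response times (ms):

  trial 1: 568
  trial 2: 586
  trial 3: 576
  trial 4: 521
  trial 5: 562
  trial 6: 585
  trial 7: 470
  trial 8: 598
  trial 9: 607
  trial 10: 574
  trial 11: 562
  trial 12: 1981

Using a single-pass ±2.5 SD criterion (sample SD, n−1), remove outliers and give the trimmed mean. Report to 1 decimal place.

564.5 ms

n = 12, ΣRT = 8190, M = 682.500
Σ(x−M)² = 1854265.00; s = √(1854265.00/11) = 410.572
Cutoffs: 682.500 ± 2.5·410.572 → [-343.9, 1708.9]
Outside: 1981 → excluded.
Retained (n=11): Σ = 6209, mean = 6209/11 = 564.455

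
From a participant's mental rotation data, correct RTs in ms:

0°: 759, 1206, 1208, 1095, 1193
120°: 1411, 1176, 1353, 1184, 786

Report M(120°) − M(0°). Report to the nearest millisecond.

90 ms

M(0°) = 5461/5 = 1092.200
M(120°) = 5910/5 = 1182.000
Difference = 1182.000 − 1092.200 = 89.800 ms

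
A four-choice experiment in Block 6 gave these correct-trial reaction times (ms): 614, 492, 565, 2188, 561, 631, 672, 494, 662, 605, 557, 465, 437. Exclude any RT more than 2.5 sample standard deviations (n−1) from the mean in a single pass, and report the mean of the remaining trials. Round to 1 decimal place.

n = 13, ΣRT = 8943, M = 687.923
Σ(x−M)² = 2503746.92; s = √(2503746.92/12) = 456.777
Cutoffs: 687.923 ± 2.5·456.777 → [-454.0, 1829.9]
Outside: 2188 → excluded.
Retained (n=12): Σ = 6755, mean = 6755/12 = 562.917

562.9 ms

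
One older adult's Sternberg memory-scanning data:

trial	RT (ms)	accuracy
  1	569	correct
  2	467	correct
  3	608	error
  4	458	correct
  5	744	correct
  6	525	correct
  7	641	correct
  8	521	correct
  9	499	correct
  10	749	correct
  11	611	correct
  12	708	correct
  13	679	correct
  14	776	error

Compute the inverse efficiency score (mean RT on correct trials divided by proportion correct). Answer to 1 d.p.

Correct trials (n=12): 569, 467, 458, 744, 525, 641, 521, 499, 749, 611, 708, 679
Mean correct RT = 7171/12 = 597.5833 ms
Proportion correct = 12/14
IES = 597.5833 / (12/14) = 697.181 ms

697.2 ms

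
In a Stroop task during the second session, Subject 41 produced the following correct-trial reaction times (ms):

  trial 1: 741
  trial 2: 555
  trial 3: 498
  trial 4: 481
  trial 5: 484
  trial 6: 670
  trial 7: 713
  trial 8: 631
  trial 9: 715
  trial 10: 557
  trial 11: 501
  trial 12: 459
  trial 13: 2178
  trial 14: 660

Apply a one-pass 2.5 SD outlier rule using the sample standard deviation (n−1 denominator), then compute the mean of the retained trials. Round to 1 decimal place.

589.6 ms

n = 14, ΣRT = 9843, M = 703.071
Σ(x−M)² = 2468264.93; s = √(2468264.93/13) = 435.737
Cutoffs: 703.071 ± 2.5·435.737 → [-386.3, 1792.4]
Outside: 2178 → excluded.
Retained (n=13): Σ = 7665, mean = 7665/13 = 589.615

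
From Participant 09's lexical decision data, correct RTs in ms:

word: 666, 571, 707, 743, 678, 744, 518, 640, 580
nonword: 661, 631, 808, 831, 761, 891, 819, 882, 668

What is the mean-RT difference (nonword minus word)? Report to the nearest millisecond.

123 ms

M(word) = 5847/9 = 649.667
M(nonword) = 6952/9 = 772.444
Difference = 772.444 − 649.667 = 122.778 ms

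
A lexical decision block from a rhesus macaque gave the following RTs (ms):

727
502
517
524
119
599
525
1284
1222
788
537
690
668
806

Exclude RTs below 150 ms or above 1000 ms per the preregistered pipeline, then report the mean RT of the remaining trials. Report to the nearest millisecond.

626 ms

Excluded: 119, 1222, 1284
Retained (n=11): Σ = 6883
Mean = 6883/11 = 625.7273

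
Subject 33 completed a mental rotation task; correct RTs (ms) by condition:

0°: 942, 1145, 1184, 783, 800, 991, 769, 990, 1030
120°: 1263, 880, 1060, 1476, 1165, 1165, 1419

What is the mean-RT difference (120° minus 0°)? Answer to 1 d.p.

M(0°) = 8634/9 = 959.333
M(120°) = 8428/7 = 1204.000
Difference = 1204.000 − 959.333 = 244.667 ms

244.7 ms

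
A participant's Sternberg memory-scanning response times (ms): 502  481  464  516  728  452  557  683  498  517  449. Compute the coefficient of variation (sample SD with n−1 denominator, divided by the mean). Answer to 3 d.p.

0.173

n = 11, Σ = 5847, M = 531.5455
Σ(x−M)² = 84890.727; s = √(84890.727/10) = 92.1362
CV = 92.1362 / 531.5455 = 0.17334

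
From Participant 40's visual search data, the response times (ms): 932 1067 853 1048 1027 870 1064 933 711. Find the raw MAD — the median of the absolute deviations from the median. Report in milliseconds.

Sorted: 711, 853, 870, 932, 933, 1027, 1048, 1064, 1067 → median = 933
|x − 933|: 1, 134, 80, 115, 94, 63, 131, 0, 222
Sorted deviations: 0, 1, 63, 80, 94, 115, 131, 134, 222 → MAD = 94

94 ms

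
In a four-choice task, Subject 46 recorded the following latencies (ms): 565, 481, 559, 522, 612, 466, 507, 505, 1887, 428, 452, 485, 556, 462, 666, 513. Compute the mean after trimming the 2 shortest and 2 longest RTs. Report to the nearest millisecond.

Sorted: 428, 452, 462, 466, 481, 485, 505, 507, 513, 522, 556, 559, 565, 612, 666, 1887
Drop lowest 2 (428, 452) and highest 2 (666, 1887)
Remaining (n=12): Σ = 6233, mean = 6233/12 = 519.417

519 ms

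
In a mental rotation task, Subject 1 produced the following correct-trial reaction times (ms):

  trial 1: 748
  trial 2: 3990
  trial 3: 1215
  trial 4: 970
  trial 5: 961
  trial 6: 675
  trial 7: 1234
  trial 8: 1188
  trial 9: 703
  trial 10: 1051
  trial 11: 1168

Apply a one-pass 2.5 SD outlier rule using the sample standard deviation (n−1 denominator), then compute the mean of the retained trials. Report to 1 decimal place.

n = 11, ΣRT = 13903, M = 1263.909
Σ(x−M)² = 8600880.91; s = √(8600880.91/10) = 927.409
Cutoffs: 1263.909 ± 2.5·927.409 → [-1054.6, 3582.4]
Outside: 3990 → excluded.
Retained (n=10): Σ = 9913, mean = 9913/10 = 991.300

991.3 ms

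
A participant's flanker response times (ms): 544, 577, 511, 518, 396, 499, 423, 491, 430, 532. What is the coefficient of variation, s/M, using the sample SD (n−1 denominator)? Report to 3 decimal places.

n = 10, Σ = 4921, M = 492.1000
Σ(x−M)² = 30436.900; s = √(30436.900/9) = 58.1539
CV = 58.1539 / 492.1000 = 0.11817

0.118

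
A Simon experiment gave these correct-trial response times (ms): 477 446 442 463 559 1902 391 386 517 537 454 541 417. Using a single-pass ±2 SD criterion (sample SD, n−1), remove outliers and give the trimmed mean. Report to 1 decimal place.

n = 13, ΣRT = 7532, M = 579.385
Σ(x−M)² = 1932559.08; s = √(1932559.08/12) = 401.306
Cutoffs: 579.385 ± 2·401.306 → [-223.2, 1382.0]
Outside: 1902 → excluded.
Retained (n=12): Σ = 5630, mean = 5630/12 = 469.167

469.2 ms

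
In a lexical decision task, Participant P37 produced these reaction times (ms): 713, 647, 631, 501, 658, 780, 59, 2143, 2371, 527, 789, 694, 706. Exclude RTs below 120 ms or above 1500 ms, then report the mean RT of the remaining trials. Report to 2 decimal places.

664.60 ms

Excluded: 59, 2143, 2371
Retained (n=10): Σ = 6646
Mean = 6646/10 = 664.6000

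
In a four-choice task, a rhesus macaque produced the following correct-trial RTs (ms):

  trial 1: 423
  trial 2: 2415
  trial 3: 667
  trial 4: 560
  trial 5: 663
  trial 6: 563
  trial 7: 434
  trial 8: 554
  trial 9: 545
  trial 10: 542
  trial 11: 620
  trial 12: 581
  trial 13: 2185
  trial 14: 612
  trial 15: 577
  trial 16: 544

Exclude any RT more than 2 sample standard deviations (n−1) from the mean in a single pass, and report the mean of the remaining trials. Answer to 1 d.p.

563.2 ms

n = 16, ΣRT = 12485, M = 780.312
Σ(x−M)² = 5369635.44; s = √(5369635.44/15) = 598.311
Cutoffs: 780.312 ± 2·598.311 → [-416.3, 1976.9]
Outside: 2185, 2415 → excluded.
Retained (n=14): Σ = 7885, mean = 7885/14 = 563.214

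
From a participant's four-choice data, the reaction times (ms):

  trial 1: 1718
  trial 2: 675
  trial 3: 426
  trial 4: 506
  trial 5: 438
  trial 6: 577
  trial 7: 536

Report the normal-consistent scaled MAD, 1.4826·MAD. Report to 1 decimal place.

145.3 ms

Sorted: 426, 438, 506, 536, 577, 675, 1718 → median = 536
|x − 536| sorted: 0, 30, 41, 98, 110, 139, 1182 → MAD = 98
Robust SD ≈ 1.4826 × 98 = 145.295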